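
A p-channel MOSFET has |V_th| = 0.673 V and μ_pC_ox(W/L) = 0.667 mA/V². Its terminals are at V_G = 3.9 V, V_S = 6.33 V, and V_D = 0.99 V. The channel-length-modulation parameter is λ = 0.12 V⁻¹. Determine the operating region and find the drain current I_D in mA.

V_SG = V_S − V_G = 6.33 − 3.9 = 2.43 V; V_SD = V_S − V_D = 6.33 − 0.99 = 5.34 V.
V_ov = V_SG − |V_th| = 2.43 − 0.673 = 1.76 V.
Since V_SD = 5.34 V ≥ V_ov = 1.76 V, the device is in saturation.
I_D = ½ k_p V_ov² (1 + λ V_SD) = 0.5 × 0.667 × 1.76² × (1 + 0.12 × 5.34) = 1.69 mA.

Saturation; I_D = 1.69 mA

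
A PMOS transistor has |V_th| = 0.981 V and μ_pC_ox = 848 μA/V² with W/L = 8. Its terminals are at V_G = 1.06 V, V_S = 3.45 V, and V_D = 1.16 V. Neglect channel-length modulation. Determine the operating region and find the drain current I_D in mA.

V_SG = V_S − V_G = 3.45 − 1.06 = 2.39 V; V_SD = V_S − V_D = 3.45 − 1.16 = 2.29 V.
k_p = μ_pC_ox · (W/L) = 6.784 mA/V².
V_ov = V_SG − |V_th| = 2.39 − 0.981 = 1.41 V.
Since V_SD = 2.29 V ≥ V_ov = 1.41 V, the device is in saturation.
I_D = ½ k_p V_ov² = 0.5 × 6.784 × 1.41² = 6.73 mA.

Saturation; I_D = 6.73 mA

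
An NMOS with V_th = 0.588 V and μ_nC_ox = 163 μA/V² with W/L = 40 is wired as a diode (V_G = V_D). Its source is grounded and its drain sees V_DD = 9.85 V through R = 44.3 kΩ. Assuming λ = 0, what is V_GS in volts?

With gate tied to drain, V_GS = V_DS ≥ V_GS − V_th, so the device is in saturation.
k_n = μ_nC_ox · (W/L) = 6.52 mA/V².
KCL at the drain: ½ k_n (V_GS − V_th)² = (V_DD − V_GS)/R.
Let x = V_GS − 0.588. Then 144 x² + x − 9.262 = 0, giving x = 0.25 V (positive root), so V_GS = 0.838 V.
I_D = (V_DD − V_GS)/R = (9.85 − 0.838) / 44.3 = 0.203 mA.

V_GS = 0.838 V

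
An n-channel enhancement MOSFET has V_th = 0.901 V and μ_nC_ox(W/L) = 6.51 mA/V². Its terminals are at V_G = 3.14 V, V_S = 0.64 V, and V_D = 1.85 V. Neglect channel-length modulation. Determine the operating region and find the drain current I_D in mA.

V_GS = V_G − V_S = 3.14 − 0.64 = 2.5 V; V_DS = V_D − V_S = 1.85 − 0.64 = 1.21 V.
V_ov = V_GS − V_th = 2.5 − 0.901 = 1.6 V.
Since V_DS = 1.21 V < V_ov = 1.6 V, the device is in the triode region.
I_D = k_n [V_ov · V_DS − ½ V_DS²] = 6.51 × [1.6 × 1.21 − 0.5 × 1.21²] = 7.83 mA.

Triode; I_D = 7.83 mA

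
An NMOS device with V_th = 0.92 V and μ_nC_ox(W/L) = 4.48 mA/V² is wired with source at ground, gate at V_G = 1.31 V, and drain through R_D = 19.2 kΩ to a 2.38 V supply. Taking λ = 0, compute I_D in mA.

V_GS = V_G = 1.31 V, so V_ov = 1.31 − 0.92 = 0.39 V.
Assume saturation: I_D = ½ k_n V_ov² = 0.5 × 4.48 × 0.39² = 0.341 mA, giving V_DS = V_DD − I_D R_D = 2.38 − 0.341 × 19.2 = -4.16 V.
But -4.16 V < V_ov = 0.39 V, so the device is actually in triode.
In triode I_D = k_n[V_ov V_DS − ½ V_DS²] and I_D = (V_DD − V_DS)/R_D. Equating: 43 V_DS² − 34.55 V_DS + 2.38 = 0, giving V_DS = 0.0761 V (the root below V_ov).
I_D = (2.38 − 0.0761) / 19.2 = 0.12 mA.

I_D = 0.120 mA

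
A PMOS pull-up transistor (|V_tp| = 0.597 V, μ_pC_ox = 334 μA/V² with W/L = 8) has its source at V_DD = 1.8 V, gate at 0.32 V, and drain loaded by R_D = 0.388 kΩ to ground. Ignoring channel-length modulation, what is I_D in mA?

V_SG = V_DD − V_G = 1.8 − 0.32 = 1.48 V, so V_ov = 1.48 − 0.597 = 0.883 V.
k_p = μ_pC_ox · (W/L) = 2.672 mA/V².
Assume saturation: I_D = ½ k_p V_ov² = 0.5 × 2.672 × 0.883² = 1.04 mA, giving V_SD = V_DD − I_D R_D = 1.8 − 1.04 × 0.388 = 1.4 V.
V_SD = 1.4 V ≥ V_ov = 0.883 V, confirming saturation.

I_D = 1.04 mA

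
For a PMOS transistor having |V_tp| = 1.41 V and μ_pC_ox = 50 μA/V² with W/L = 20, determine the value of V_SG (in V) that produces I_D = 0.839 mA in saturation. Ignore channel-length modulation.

k_p = μ_pC_ox · (W/L) = 1 mA/V².
In saturation I_D = ½ k_p (V_SG − |V_tp|)², so V_SG − |V_tp| = √(2 I_D / k_p) = √(2 × 0.839 / 1) = 1.3 V.
V_SG = 1.41 + 1.3 = 2.71 V.

V_SG = 2.71 V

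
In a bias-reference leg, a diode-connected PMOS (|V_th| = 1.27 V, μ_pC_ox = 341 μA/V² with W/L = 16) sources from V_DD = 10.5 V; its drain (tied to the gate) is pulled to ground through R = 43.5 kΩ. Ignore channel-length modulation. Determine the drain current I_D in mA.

With gate tied to drain, V_SG = V_SD ≥ V_SG − |V_th|, so the device is in saturation.
k_p = μ_pC_ox · (W/L) = 5.456 mA/V².
KCL at the drain: ½ k_p (V_SG − |V_th|)² = (V_DD − V_SG)/R.
Let x = V_SG − 1.27. Then 119 x² + x − 9.23 = 0, giving x = 0.275 V (positive root), so V_SG = 1.54 V.
I_D = (V_DD − V_SG)/R = (10.5 − 1.54) / 43.5 = 0.206 mA.

I_D = 0.206 mA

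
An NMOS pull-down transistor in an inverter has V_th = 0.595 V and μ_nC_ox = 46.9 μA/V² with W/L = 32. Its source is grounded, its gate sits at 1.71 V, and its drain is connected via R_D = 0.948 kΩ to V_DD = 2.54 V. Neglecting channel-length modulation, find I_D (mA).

V_GS = V_G = 1.71 V, so V_ov = 1.71 − 0.595 = 1.11 V.
k_n = μ_nC_ox · (W/L) = 1.501 mA/V².
Assume saturation: I_D = ½ k_n V_ov² = 0.5 × 1.501 × 1.11² = 0.933 mA, giving V_DS = V_DD − I_D R_D = 2.54 − 0.933 × 0.948 = 1.66 V.
V_DS = 1.66 V ≥ V_ov = 1.11 V, confirming saturation.

I_D = 0.933 mA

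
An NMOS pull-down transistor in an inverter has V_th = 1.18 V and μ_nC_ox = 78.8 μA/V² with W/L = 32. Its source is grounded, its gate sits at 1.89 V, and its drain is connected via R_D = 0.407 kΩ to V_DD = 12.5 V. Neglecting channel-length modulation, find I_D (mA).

I_D = 0.636 mA

V_GS = V_G = 1.89 V, so V_ov = 1.89 − 1.18 = 0.71 V.
k_n = μ_nC_ox · (W/L) = 2.522 mA/V².
Assume saturation: I_D = ½ k_n V_ov² = 0.5 × 2.522 × 0.71² = 0.636 mA, giving V_DS = V_DD − I_D R_D = 12.5 − 0.636 × 0.407 = 12.2 V.
V_DS = 12.2 V ≥ V_ov = 0.71 V, confirming saturation.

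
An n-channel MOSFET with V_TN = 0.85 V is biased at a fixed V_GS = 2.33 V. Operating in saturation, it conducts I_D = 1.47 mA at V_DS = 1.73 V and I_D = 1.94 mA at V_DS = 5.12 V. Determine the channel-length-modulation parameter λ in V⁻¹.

λ = 0.113 V⁻¹

With V_GS fixed, I_D ∝ (1 + λ V_DS) in saturation, so I_D2/I_D1 = (1 + λ V_DS2)/(1 + λ V_DS1).
1.94/1.47 = 1.32 = (1 + 5.12 λ)/(1 + 1.73 λ).
Solving: λ (I_D1 V_DS2 − I_D2 V_DS1) = I_D2 − I_D1, so λ = (1.94 − 1.47) / (1.47 × 5.12 − 1.94 × 1.73) = 0.47 / 4.17 = 0.113 V⁻¹.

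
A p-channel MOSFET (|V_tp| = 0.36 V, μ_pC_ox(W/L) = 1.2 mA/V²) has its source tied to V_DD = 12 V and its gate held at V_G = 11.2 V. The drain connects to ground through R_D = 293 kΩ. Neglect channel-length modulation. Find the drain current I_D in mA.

I_D = 0.0407 mA

V_SG = V_DD − V_G = 12 − 11.2 = 0.8 V, so V_ov = 0.8 − 0.36 = 0.44 V.
Assume saturation: I_D = ½ k_p V_ov² = 0.5 × 1.2 × 0.44² = 0.116 mA, giving V_SD = V_DD − I_D R_D = 12 − 0.116 × 293 = -22 V.
But -22 V < V_ov = 0.44 V, so the device is actually in triode.
In triode I_D = k_p[V_ov V_SD − ½ V_SD²] and I_D = (V_DD − V_SD)/R_D. Equating: 176 V_SD² − 155.7 V_SD + 12 = 0, giving V_SD = 0.0853 V (the root below V_ov).
I_D = (12 − 0.0853) / 293 = 0.0407 mA.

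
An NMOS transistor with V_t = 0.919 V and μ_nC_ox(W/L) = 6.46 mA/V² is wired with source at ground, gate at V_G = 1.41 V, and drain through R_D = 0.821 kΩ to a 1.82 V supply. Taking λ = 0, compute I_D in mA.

I_D = 0.779 mA

V_GS = V_G = 1.41 V, so V_ov = 1.41 − 0.919 = 0.491 V.
Assume saturation: I_D = ½ k_n V_ov² = 0.5 × 6.46 × 0.491² = 0.779 mA, giving V_DS = V_DD − I_D R_D = 1.82 − 0.779 × 0.821 = 1.18 V.
V_DS = 1.18 V ≥ V_ov = 0.491 V, confirming saturation.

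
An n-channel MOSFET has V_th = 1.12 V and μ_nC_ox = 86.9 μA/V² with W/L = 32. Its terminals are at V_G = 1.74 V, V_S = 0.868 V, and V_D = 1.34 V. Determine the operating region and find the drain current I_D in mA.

V_GS = V_G − V_S = 1.74 − 0.868 = 0.872 V; V_DS = V_D − V_S = 1.34 − 0.868 = 0.472 V.
V_GS = 0.872 V < V_th = 1.12 V, so the transistor is in cutoff.

Cutoff; I_D = 0 mA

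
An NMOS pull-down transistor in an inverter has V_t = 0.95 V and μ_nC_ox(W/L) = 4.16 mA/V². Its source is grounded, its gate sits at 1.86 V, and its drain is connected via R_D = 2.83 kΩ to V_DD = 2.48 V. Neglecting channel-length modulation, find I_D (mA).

V_GS = V_G = 1.86 V, so V_ov = 1.86 − 0.95 = 0.91 V.
Assume saturation: I_D = ½ k_n V_ov² = 0.5 × 4.16 × 0.91² = 1.72 mA, giving V_DS = V_DD − I_D R_D = 2.48 − 1.72 × 2.83 = -2.39 V.
But -2.39 V < V_ov = 0.91 V, so the device is actually in triode.
In triode I_D = k_n[V_ov V_DS − ½ V_DS²] and I_D = (V_DD − V_DS)/R_D. Equating: 5.89 V_DS² − 11.71 V_DS + 2.48 = 0, giving V_DS = 0.241 V (the root below V_ov).
I_D = (2.48 − 0.241) / 2.83 = 0.791 mA.

I_D = 0.791 mA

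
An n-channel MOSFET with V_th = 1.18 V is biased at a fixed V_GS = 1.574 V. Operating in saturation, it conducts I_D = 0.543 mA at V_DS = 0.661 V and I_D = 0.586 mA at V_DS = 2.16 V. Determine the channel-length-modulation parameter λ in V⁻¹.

With V_GS fixed, I_D ∝ (1 + λ V_DS) in saturation, so I_D2/I_D1 = (1 + λ V_DS2)/(1 + λ V_DS1).
0.586/0.543 = 1.079 = (1 + 2.16 λ)/(1 + 0.661 λ).
Solving: λ (I_D1 V_DS2 − I_D2 V_DS1) = I_D2 − I_D1, so λ = (0.586 − 0.543) / (0.543 × 2.16 − 0.586 × 0.661) = 0.043 / 0.786 = 0.0547 V⁻¹.

λ = 0.0547 V⁻¹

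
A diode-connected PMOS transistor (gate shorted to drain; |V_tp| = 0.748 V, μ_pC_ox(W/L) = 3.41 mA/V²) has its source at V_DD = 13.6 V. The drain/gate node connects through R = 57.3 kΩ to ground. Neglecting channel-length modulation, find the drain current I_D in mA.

I_D = 0.218 mA

With gate tied to drain, V_SG = V_SD ≥ V_SG − |V_tp|, so the device is in saturation.
KCL at the drain: ½ k_p (V_SG − |V_tp|)² = (V_DD − V_SG)/R.
Let x = V_SG − 0.748. Then 97.7 x² + x − 12.85 = 0, giving x = 0.358 V (positive root), so V_SG = 1.11 V.
I_D = (V_DD − V_SG)/R = (13.6 − 1.11) / 57.3 = 0.218 mA.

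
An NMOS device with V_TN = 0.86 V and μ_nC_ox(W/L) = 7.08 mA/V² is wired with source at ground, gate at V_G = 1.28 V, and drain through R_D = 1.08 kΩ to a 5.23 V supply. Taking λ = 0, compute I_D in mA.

I_D = 0.624 mA

V_GS = V_G = 1.28 V, so V_ov = 1.28 − 0.86 = 0.42 V.
Assume saturation: I_D = ½ k_n V_ov² = 0.5 × 7.08 × 0.42² = 0.624 mA, giving V_DS = V_DD − I_D R_D = 5.23 − 0.624 × 1.08 = 4.56 V.
V_DS = 4.56 V ≥ V_ov = 0.42 V, confirming saturation.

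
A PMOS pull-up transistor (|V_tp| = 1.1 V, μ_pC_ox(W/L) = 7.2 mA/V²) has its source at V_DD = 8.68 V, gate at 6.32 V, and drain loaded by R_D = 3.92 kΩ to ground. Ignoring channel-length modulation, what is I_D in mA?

V_SG = V_DD − V_G = 8.68 − 6.32 = 2.36 V, so V_ov = 2.36 − 1.1 = 1.26 V.
Assume saturation: I_D = ½ k_p V_ov² = 0.5 × 7.2 × 1.26² = 5.72 mA, giving V_SD = V_DD − I_D R_D = 8.68 − 5.72 × 3.92 = -13.7 V.
But -13.7 V < V_ov = 1.26 V, so the device is actually in triode.
In triode I_D = k_p[V_ov V_SD − ½ V_SD²] and I_D = (V_DD − V_SD)/R_D. Equating: 14.1 V_SD² − 36.56 V_SD + 8.68 = 0, giving V_SD = 0.264 V (the root below V_ov).
I_D = (8.68 − 0.264) / 3.92 = 2.15 mA.

I_D = 2.15 mA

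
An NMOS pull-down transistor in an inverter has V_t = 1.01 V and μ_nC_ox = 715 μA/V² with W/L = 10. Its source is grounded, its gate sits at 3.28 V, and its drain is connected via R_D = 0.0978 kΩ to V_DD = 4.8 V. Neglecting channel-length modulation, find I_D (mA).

V_GS = V_G = 3.28 V, so V_ov = 3.28 − 1.01 = 2.27 V.
k_n = μ_nC_ox · (W/L) = 7.15 mA/V².
Assume saturation: I_D = ½ k_n V_ov² = 0.5 × 7.15 × 2.27² = 18.4 mA, giving V_DS = V_DD − I_D R_D = 4.8 − 18.4 × 0.0978 = 3 V.
V_DS = 3 V ≥ V_ov = 2.27 V, confirming saturation.

I_D = 18.4 mA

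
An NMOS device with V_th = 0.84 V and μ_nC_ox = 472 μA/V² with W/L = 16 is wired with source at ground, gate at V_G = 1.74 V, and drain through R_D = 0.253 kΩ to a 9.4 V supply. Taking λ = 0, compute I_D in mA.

I_D = 3.06 mA

V_GS = V_G = 1.74 V, so V_ov = 1.74 − 0.84 = 0.9 V.
k_n = μ_nC_ox · (W/L) = 7.552 mA/V².
Assume saturation: I_D = ½ k_n V_ov² = 0.5 × 7.552 × 0.9² = 3.06 mA, giving V_DS = V_DD − I_D R_D = 9.4 − 3.06 × 0.253 = 8.63 V.
V_DS = 8.63 V ≥ V_ov = 0.9 V, confirming saturation.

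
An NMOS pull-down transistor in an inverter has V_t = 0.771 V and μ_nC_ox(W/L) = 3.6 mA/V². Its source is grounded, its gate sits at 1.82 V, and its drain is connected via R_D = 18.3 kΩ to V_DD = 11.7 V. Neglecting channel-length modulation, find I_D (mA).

I_D = 0.629 mA

V_GS = V_G = 1.82 V, so V_ov = 1.82 − 0.771 = 1.05 V.
Assume saturation: I_D = ½ k_n V_ov² = 0.5 × 3.6 × 1.05² = 1.98 mA, giving V_DS = V_DD − I_D R_D = 11.7 − 1.98 × 18.3 = -24.5 V.
But -24.5 V < V_ov = 1.05 V, so the device is actually in triode.
In triode I_D = k_n[V_ov V_DS − ½ V_DS²] and I_D = (V_DD − V_DS)/R_D. Equating: 32.9 V_DS² − 70.11 V_DS + 11.7 = 0, giving V_DS = 0.183 V (the root below V_ov).
I_D = (11.7 − 0.183) / 18.3 = 0.629 mA.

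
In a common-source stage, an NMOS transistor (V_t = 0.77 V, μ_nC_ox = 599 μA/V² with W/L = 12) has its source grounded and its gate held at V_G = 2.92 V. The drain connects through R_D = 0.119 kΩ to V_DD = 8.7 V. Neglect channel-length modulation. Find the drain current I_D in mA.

V_GS = V_G = 2.92 V, so V_ov = 2.92 − 0.77 = 2.15 V.
k_n = μ_nC_ox · (W/L) = 7.188 mA/V².
Assume saturation: I_D = ½ k_n V_ov² = 0.5 × 7.188 × 2.15² = 16.6 mA, giving V_DS = V_DD − I_D R_D = 8.7 − 16.6 × 0.119 = 6.72 V.
V_DS = 6.72 V ≥ V_ov = 2.15 V, confirming saturation.

I_D = 16.6 mA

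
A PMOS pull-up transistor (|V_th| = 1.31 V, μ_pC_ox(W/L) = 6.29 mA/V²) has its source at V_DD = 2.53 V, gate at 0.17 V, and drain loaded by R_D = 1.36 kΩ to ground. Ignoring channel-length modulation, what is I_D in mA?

I_D = 1.65 mA

V_SG = V_DD − V_G = 2.53 − 0.17 = 2.36 V, so V_ov = 2.36 − 1.31 = 1.05 V.
Assume saturation: I_D = ½ k_p V_ov² = 0.5 × 6.29 × 1.05² = 3.47 mA, giving V_SD = V_DD − I_D R_D = 2.53 − 3.47 × 1.36 = -2.19 V.
But -2.19 V < V_ov = 1.05 V, so the device is actually in triode.
In triode I_D = k_p[V_ov V_SD − ½ V_SD²] and I_D = (V_DD − V_SD)/R_D. Equating: 4.28 V_SD² − 9.982 V_SD + 2.53 = 0, giving V_SD = 0.289 V (the root below V_ov).
I_D = (2.53 − 0.289) / 1.36 = 1.65 mA.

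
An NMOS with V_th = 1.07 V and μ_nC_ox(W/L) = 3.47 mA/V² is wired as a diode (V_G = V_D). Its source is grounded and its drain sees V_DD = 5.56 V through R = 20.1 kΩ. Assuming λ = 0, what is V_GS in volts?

With gate tied to drain, V_GS = V_DS ≥ V_GS − V_th, so the device is in saturation.
KCL at the drain: ½ k_n (V_GS − V_th)² = (V_DD − V_GS)/R.
Let x = V_GS − 1.07. Then 34.9 x² + x − 4.49 = 0, giving x = 0.345 V (positive root), so V_GS = 1.41 V.
I_D = (V_DD − V_GS)/R = (5.56 − 1.41) / 20.1 = 0.206 mA.

V_GS = 1.41 V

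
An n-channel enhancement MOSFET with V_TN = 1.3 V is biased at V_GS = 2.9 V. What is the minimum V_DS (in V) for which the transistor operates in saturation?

V_DS,sat = 1.60 V

The boundary between triode and saturation is V_DS = V_GS − V_TN = V_ov.
V_ov = 2.9 − 1.3 = 1.6 V.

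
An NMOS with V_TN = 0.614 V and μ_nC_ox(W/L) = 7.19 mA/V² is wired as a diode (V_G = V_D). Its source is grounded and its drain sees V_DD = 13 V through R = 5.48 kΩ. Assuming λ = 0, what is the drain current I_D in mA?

With gate tied to drain, V_GS = V_DS ≥ V_GS − V_TN, so the device is in saturation.
KCL at the drain: ½ k_n (V_GS − V_TN)² = (V_DD − V_GS)/R.
Let x = V_GS − 0.614. Then 19.7 x² + x − 12.39 = 0, giving x = 0.768 V (positive root), so V_GS = 1.38 V.
I_D = (V_DD − V_GS)/R = (13 − 1.38) / 5.48 = 2.12 mA.

I_D = 2.12 mA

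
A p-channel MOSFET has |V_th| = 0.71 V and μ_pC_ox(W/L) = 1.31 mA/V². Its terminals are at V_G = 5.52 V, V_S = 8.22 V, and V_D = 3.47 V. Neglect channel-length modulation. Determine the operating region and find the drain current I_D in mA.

Saturation; I_D = 2.59 mA

V_SG = V_S − V_G = 8.22 − 5.52 = 2.7 V; V_SD = V_S − V_D = 8.22 − 3.47 = 4.75 V.
V_ov = V_SG − |V_th| = 2.7 − 0.71 = 1.99 V.
Since V_SD = 4.75 V ≥ V_ov = 1.99 V, the device is in saturation.
I_D = ½ k_p V_ov² = 0.5 × 1.31 × 1.99² = 2.59 mA.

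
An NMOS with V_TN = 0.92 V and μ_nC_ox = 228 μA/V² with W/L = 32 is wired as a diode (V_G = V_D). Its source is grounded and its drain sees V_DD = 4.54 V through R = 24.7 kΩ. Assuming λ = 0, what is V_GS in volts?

With gate tied to drain, V_GS = V_DS ≥ V_GS − V_TN, so the device is in saturation.
k_n = μ_nC_ox · (W/L) = 7.296 mA/V².
KCL at the drain: ½ k_n (V_GS − V_TN)² = (V_DD − V_GS)/R.
Let x = V_GS − 0.92. Then 90.1 x² + x − 3.62 = 0, giving x = 0.195 V (positive root), so V_GS = 1.11 V.
I_D = (V_DD − V_GS)/R = (4.54 − 1.11) / 24.7 = 0.139 mA.

V_GS = 1.11 V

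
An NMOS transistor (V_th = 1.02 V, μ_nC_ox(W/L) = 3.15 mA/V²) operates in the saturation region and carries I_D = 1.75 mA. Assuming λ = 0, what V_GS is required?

V_GS = 2.07 V

In saturation I_D = ½ k_n (V_GS − V_th)², so V_GS − V_th = √(2 I_D / k_n) = √(2 × 1.75 / 3.15) = 1.05 V.
V_GS = 1.02 + 1.05 = 2.07 V.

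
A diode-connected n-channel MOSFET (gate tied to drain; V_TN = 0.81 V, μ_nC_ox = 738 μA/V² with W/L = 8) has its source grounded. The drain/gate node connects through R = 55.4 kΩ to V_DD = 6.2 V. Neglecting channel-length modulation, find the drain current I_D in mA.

With gate tied to drain, V_GS = V_DS ≥ V_GS − V_TN, so the device is in saturation.
k_n = μ_nC_ox · (W/L) = 5.904 mA/V².
KCL at the drain: ½ k_n (V_GS − V_TN)² = (V_DD − V_GS)/R.
Let x = V_GS − 0.81. Then 164 x² + x − 5.39 = 0, giving x = 0.179 V (positive root), so V_GS = 0.989 V.
I_D = (V_DD − V_GS)/R = (6.2 − 0.989) / 55.4 = 0.0941 mA.

I_D = 0.0941 mA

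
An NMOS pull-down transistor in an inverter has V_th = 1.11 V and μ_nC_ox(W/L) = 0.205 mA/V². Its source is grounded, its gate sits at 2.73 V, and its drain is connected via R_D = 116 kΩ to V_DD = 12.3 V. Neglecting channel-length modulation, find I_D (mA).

I_D = 0.103 mA

V_GS = V_G = 2.73 V, so V_ov = 2.73 − 1.11 = 1.62 V.
Assume saturation: I_D = ½ k_n V_ov² = 0.5 × 0.205 × 1.62² = 0.269 mA, giving V_DS = V_DD − I_D R_D = 12.3 − 0.269 × 116 = -18.9 V.
But -18.9 V < V_ov = 1.62 V, so the device is actually in triode.
In triode I_D = k_n[V_ov V_DS − ½ V_DS²] and I_D = (V_DD − V_DS)/R_D. Equating: 11.9 V_DS² − 39.52 V_DS + 12.3 = 0, giving V_DS = 0.348 V (the root below V_ov).
I_D = (12.3 − 0.348) / 116 = 0.103 mA.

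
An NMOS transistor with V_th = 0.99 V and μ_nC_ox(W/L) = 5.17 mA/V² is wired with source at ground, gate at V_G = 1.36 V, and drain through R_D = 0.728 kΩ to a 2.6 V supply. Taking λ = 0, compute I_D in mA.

I_D = 0.354 mA

V_GS = V_G = 1.36 V, so V_ov = 1.36 − 0.99 = 0.37 V.
Assume saturation: I_D = ½ k_n V_ov² = 0.5 × 5.17 × 0.37² = 0.354 mA, giving V_DS = V_DD − I_D R_D = 2.6 − 0.354 × 0.728 = 2.34 V.
V_DS = 2.34 V ≥ V_ov = 0.37 V, confirming saturation.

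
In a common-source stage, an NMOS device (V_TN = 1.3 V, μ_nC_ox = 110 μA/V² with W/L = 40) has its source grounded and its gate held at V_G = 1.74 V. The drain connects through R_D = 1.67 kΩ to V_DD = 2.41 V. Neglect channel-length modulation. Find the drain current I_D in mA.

I_D = 0.426 mA

V_GS = V_G = 1.74 V, so V_ov = 1.74 − 1.3 = 0.44 V.
k_n = μ_nC_ox · (W/L) = 4.4 mA/V².
Assume saturation: I_D = ½ k_n V_ov² = 0.5 × 4.4 × 0.44² = 0.426 mA, giving V_DS = V_DD − I_D R_D = 2.41 − 0.426 × 1.67 = 1.7 V.
V_DS = 1.7 V ≥ V_ov = 0.44 V, confirming saturation.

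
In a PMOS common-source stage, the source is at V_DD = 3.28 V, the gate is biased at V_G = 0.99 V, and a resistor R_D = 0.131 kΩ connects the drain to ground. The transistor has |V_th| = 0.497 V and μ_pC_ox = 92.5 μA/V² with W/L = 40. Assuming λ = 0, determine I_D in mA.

I_D = 5.95 mA

V_SG = V_DD − V_G = 3.28 − 0.99 = 2.29 V, so V_ov = 2.29 − 0.497 = 1.79 V.
k_p = μ_pC_ox · (W/L) = 3.7 mA/V².
Assume saturation: I_D = ½ k_p V_ov² = 0.5 × 3.7 × 1.79² = 5.95 mA, giving V_SD = V_DD − I_D R_D = 3.28 − 5.95 × 0.131 = 2.5 V.
V_SD = 2.5 V ≥ V_ov = 1.79 V, confirming saturation.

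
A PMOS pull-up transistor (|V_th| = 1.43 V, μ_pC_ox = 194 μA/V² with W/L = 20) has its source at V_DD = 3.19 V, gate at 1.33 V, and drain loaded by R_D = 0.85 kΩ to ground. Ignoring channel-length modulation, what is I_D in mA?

I_D = 0.359 mA

V_SG = V_DD − V_G = 3.19 − 1.33 = 1.86 V, so V_ov = 1.86 − 1.43 = 0.43 V.
k_p = μ_pC_ox · (W/L) = 3.88 mA/V².
Assume saturation: I_D = ½ k_p V_ov² = 0.5 × 3.88 × 0.43² = 0.359 mA, giving V_SD = V_DD − I_D R_D = 3.19 − 0.359 × 0.85 = 2.89 V.
V_SD = 2.89 V ≥ V_ov = 0.43 V, confirming saturation.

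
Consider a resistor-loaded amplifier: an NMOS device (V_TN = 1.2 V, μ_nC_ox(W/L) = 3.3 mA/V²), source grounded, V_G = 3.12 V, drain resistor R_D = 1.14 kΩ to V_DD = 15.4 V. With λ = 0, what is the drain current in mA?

I_D = 6.08 mA

V_GS = V_G = 3.12 V, so V_ov = 3.12 − 1.2 = 1.92 V.
Assume saturation: I_D = ½ k_n V_ov² = 0.5 × 3.3 × 1.92² = 6.08 mA, giving V_DS = V_DD − I_D R_D = 15.4 − 6.08 × 1.14 = 8.47 V.
V_DS = 8.47 V ≥ V_ov = 1.92 V, confirming saturation.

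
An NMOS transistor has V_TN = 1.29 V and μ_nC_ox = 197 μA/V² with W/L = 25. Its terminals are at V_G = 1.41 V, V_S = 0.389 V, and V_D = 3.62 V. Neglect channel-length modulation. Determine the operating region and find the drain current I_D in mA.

V_GS = V_G − V_S = 1.41 − 0.389 = 1.02 V; V_DS = V_D − V_S = 3.62 − 0.389 = 3.23 V.
V_GS = 1.02 V < V_TN = 1.29 V, so the transistor is in cutoff.

Cutoff; I_D = 0 mA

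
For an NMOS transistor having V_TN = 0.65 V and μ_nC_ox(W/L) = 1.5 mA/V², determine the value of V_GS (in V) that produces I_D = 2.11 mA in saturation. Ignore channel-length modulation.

In saturation I_D = ½ k_n (V_GS − V_TN)², so V_GS − V_TN = √(2 I_D / k_n) = √(2 × 2.11 / 1.5) = 1.68 V.
V_GS = 0.65 + 1.68 = 2.33 V.

V_GS = 2.33 V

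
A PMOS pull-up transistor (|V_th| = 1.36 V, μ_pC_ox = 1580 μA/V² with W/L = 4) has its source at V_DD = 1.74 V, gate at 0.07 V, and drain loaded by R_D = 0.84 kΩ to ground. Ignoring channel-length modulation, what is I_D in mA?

I_D = 0.304 mA

V_SG = V_DD − V_G = 1.74 − 0.07 = 1.67 V, so V_ov = 1.67 − 1.36 = 0.31 V.
k_p = μ_pC_ox · (W/L) = 6.32 mA/V².
Assume saturation: I_D = ½ k_p V_ov² = 0.5 × 6.32 × 0.31² = 0.304 mA, giving V_SD = V_DD − I_D R_D = 1.74 − 0.304 × 0.84 = 1.48 V.
V_SD = 1.48 V ≥ V_ov = 0.31 V, confirming saturation.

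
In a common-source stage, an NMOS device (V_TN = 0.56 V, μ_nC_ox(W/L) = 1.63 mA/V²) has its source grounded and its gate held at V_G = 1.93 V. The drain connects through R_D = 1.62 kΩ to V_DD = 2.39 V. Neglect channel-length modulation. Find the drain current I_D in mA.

I_D = 1.09 mA

V_GS = V_G = 1.93 V, so V_ov = 1.93 − 0.56 = 1.37 V.
Assume saturation: I_D = ½ k_n V_ov² = 0.5 × 1.63 × 1.37² = 1.53 mA, giving V_DS = V_DD − I_D R_D = 2.39 − 1.53 × 1.62 = -0.0881 V.
But -0.0881 V < V_ov = 1.37 V, so the device is actually in triode.
In triode I_D = k_n[V_ov V_DS − ½ V_DS²] and I_D = (V_DD − V_DS)/R_D. Equating: 1.32 V_DS² − 4.618 V_DS + 2.39 = 0, giving V_DS = 0.632 V (the root below V_ov).
I_D = (2.39 − 0.632) / 1.62 = 1.09 mA.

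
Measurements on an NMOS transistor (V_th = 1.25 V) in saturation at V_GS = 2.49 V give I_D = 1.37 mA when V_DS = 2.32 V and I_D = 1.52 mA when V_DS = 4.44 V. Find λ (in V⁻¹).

λ = 0.0587 V⁻¹

With V_GS fixed, I_D ∝ (1 + λ V_DS) in saturation, so I_D2/I_D1 = (1 + λ V_DS2)/(1 + λ V_DS1).
1.52/1.37 = 1.109 = (1 + 4.44 λ)/(1 + 2.32 λ).
Solving: λ (I_D1 V_DS2 − I_D2 V_DS1) = I_D2 − I_D1, so λ = (1.52 − 1.37) / (1.37 × 4.44 − 1.52 × 2.32) = 0.15 / 2.56 = 0.0587 V⁻¹.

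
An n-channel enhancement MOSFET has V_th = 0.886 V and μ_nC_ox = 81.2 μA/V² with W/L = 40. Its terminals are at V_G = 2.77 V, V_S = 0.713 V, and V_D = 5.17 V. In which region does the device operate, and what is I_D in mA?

V_GS = V_G − V_S = 2.77 − 0.713 = 2.06 V; V_DS = V_D − V_S = 5.17 − 0.713 = 4.46 V.
k_n = μ_nC_ox · (W/L) = 3.248 mA/V².
V_ov = V_GS − V_th = 2.06 − 0.886 = 1.17 V.
Since V_DS = 4.46 V ≥ V_ov = 1.17 V, the device is in saturation.
I_D = ½ k_n V_ov² = 0.5 × 3.248 × 1.17² = 2.23 mA.

Saturation; I_D = 2.23 mA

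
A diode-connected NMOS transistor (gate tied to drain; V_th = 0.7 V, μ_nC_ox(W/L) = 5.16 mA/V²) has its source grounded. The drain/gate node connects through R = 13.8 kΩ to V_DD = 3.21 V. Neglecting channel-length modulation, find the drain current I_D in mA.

With gate tied to drain, V_GS = V_DS ≥ V_GS − V_th, so the device is in saturation.
KCL at the drain: ½ k_n (V_GS − V_th)² = (V_DD − V_GS)/R.
Let x = V_GS − 0.7. Then 35.6 x² + x − 2.51 = 0, giving x = 0.252 V (positive root), so V_GS = 0.952 V.
I_D = (V_DD − V_GS)/R = (3.21 − 0.952) / 13.8 = 0.164 mA.

I_D = 0.164 mA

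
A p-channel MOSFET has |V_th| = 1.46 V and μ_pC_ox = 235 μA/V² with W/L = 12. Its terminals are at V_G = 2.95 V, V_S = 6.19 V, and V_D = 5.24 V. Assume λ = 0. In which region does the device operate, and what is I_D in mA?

Triode; I_D = 3.50 mA

V_SG = V_S − V_G = 6.19 − 2.95 = 3.24 V; V_SD = V_S − V_D = 6.19 − 5.24 = 0.95 V.
k_p = μ_pC_ox · (W/L) = 2.82 mA/V².
V_ov = V_SG − |V_th| = 3.24 − 1.46 = 1.78 V.
Since V_SD = 0.95 V < V_ov = 1.78 V, the device is in the triode region.
I_D = k_p [V_ov · V_SD − ½ V_SD²] = 2.82 × [1.78 × 0.95 − 0.5 × 0.95²] = 3.5 mA.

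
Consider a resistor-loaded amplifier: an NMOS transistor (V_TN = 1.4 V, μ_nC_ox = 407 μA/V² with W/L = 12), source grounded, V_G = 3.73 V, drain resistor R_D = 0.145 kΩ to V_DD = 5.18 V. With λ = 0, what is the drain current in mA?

V_GS = V_G = 3.73 V, so V_ov = 3.73 − 1.4 = 2.33 V.
k_n = μ_nC_ox · (W/L) = 4.884 mA/V².
Assume saturation: I_D = ½ k_n V_ov² = 0.5 × 4.884 × 2.33² = 13.3 mA, giving V_DS = V_DD − I_D R_D = 5.18 − 13.3 × 0.145 = 3.26 V.
V_DS = 3.26 V ≥ V_ov = 2.33 V, confirming saturation.

I_D = 13.3 mA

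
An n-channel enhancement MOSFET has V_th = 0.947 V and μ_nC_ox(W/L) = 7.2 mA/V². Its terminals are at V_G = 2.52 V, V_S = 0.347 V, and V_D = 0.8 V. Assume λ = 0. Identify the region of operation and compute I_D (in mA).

Triode; I_D = 3.26 mA

V_GS = V_G − V_S = 2.52 − 0.347 = 2.17 V; V_DS = V_D − V_S = 0.8 − 0.347 = 0.453 V.
V_ov = V_GS − V_th = 2.17 − 0.947 = 1.23 V.
Since V_DS = 0.453 V < V_ov = 1.23 V, the device is in the triode region.
I_D = k_n [V_ov · V_DS − ½ V_DS²] = 7.2 × [1.23 × 0.453 − 0.5 × 0.453²] = 3.26 mA.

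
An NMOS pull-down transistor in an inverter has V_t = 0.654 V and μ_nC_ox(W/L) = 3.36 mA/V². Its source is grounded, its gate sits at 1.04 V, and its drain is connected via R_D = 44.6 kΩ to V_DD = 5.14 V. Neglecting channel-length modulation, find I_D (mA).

V_GS = V_G = 1.04 V, so V_ov = 1.04 − 0.654 = 0.386 V.
Assume saturation: I_D = ½ k_n V_ov² = 0.5 × 3.36 × 0.386² = 0.25 mA, giving V_DS = V_DD − I_D R_D = 5.14 − 0.25 × 44.6 = -6.02 V.
But -6.02 V < V_ov = 0.386 V, so the device is actually in triode.
In triode I_D = k_n[V_ov V_DS − ½ V_DS²] and I_D = (V_DD − V_DS)/R_D. Equating: 74.9 V_DS² − 58.84 V_DS + 5.14 = 0, giving V_DS = 0.1 V (the root below V_ov).
I_D = (5.14 − 0.1) / 44.6 = 0.113 mA.

I_D = 0.113 mA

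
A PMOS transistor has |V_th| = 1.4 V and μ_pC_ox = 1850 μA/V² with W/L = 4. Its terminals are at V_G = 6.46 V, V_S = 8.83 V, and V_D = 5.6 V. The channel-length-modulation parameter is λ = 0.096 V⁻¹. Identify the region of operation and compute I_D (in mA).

Saturation; I_D = 4.56 mA

V_SG = V_S − V_G = 8.83 − 6.46 = 2.37 V; V_SD = V_S − V_D = 8.83 − 5.6 = 3.23 V.
k_p = μ_pC_ox · (W/L) = 7.4 mA/V².
V_ov = V_SG − |V_th| = 2.37 − 1.4 = 0.97 V.
Since V_SD = 3.23 V ≥ V_ov = 0.97 V, the device is in saturation.
I_D = ½ k_p V_ov² (1 + λ V_SD) = 0.5 × 7.4 × 0.97² × (1 + 0.096 × 3.23) = 4.56 mA.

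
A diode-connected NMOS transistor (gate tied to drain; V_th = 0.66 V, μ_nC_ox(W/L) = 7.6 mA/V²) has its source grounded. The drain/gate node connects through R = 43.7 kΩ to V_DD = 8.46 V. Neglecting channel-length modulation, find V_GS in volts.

With gate tied to drain, V_GS = V_DS ≥ V_GS − V_th, so the device is in saturation.
KCL at the drain: ½ k_n (V_GS − V_th)² = (V_DD − V_GS)/R.
Let x = V_GS − 0.66. Then 166 x² + x − 7.8 = 0, giving x = 0.214 V (positive root), so V_GS = 0.874 V.
I_D = (V_DD − V_GS)/R = (8.46 − 0.874) / 43.7 = 0.174 mA.

V_GS = 0.874 V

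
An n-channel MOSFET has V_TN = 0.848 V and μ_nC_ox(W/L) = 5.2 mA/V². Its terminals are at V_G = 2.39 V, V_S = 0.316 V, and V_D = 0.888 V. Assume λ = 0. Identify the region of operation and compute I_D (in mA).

V_GS = V_G − V_S = 2.39 − 0.316 = 2.07 V; V_DS = V_D − V_S = 0.888 − 0.316 = 0.572 V.
V_ov = V_GS − V_TN = 2.07 − 0.848 = 1.23 V.
Since V_DS = 0.572 V < V_ov = 1.23 V, the device is in the triode region.
I_D = k_n [V_ov · V_DS − ½ V_DS²] = 5.2 × [1.23 × 0.572 − 0.5 × 0.572²] = 2.8 mA.

Triode; I_D = 2.80 mA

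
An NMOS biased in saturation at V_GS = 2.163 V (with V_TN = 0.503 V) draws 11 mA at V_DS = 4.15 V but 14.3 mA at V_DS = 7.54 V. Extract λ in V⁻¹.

λ = 0.140 V⁻¹

With V_GS fixed, I_D ∝ (1 + λ V_DS) in saturation, so I_D2/I_D1 = (1 + λ V_DS2)/(1 + λ V_DS1).
14.3/11 = 1.3 = (1 + 7.54 λ)/(1 + 4.15 λ).
Solving: λ (I_D1 V_DS2 − I_D2 V_DS1) = I_D2 − I_D1, so λ = (14.3 − 11) / (11 × 7.54 − 14.3 × 4.15) = 3.3 / 23.6 = 0.14 V⁻¹.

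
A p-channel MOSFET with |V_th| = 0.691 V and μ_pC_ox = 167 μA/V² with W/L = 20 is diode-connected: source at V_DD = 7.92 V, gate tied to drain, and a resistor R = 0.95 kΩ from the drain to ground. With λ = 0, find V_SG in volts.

With gate tied to drain, V_SG = V_SD ≥ V_SG − |V_th|, so the device is in saturation.
k_p = μ_pC_ox · (W/L) = 3.34 mA/V².
KCL at the drain: ½ k_p (V_SG − |V_th|)² = (V_DD − V_SG)/R.
Let x = V_SG − 0.691. Then 1.59 x² + x − 7.229 = 0, giving x = 1.84 V (positive root), so V_SG = 2.53 V.
I_D = (V_DD − V_SG)/R = (7.92 − 2.53) / 0.95 = 5.67 mA.

V_SG = 2.53 V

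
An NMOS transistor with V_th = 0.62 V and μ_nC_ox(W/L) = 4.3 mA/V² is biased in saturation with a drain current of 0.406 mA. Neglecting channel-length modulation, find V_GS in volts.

In saturation I_D = ½ k_n (V_GS − V_th)², so V_GS − V_th = √(2 I_D / k_n) = √(2 × 0.406 / 4.3) = 0.435 V.
V_GS = 0.62 + 0.435 = 1.05 V.

V_GS = 1.05 V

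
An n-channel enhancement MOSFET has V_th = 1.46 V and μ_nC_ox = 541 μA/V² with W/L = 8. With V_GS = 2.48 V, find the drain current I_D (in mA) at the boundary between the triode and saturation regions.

At the boundary V_DS = V_ov = V_GS − V_th = 2.48 − 1.46 = 1.02 V.
k_n = μ_nC_ox · (W/L) = 4.328 mA/V².
I_D = ½ k_n V_ov² = 0.5 × 4.328 × 1.02² = 2.25 mA.

I_D = 2.25 mA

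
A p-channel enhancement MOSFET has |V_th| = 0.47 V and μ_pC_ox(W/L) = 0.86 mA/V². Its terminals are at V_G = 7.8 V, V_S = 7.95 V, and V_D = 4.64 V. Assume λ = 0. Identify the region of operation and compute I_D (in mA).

Cutoff; I_D = 0 mA

V_SG = V_S − V_G = 7.95 − 7.8 = 0.15 V; V_SD = V_S − V_D = 7.95 − 4.64 = 3.31 V.
V_SG = 0.15 V < |V_th| = 0.47 V, so the transistor is in cutoff.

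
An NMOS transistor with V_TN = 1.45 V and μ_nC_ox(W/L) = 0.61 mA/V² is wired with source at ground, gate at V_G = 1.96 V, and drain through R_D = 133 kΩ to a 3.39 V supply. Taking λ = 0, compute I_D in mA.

V_GS = V_G = 1.96 V, so V_ov = 1.96 − 1.45 = 0.51 V.
Assume saturation: I_D = ½ k_n V_ov² = 0.5 × 0.61 × 0.51² = 0.0793 mA, giving V_DS = V_DD − I_D R_D = 3.39 − 0.0793 × 133 = -7.16 V.
But -7.16 V < V_ov = 0.51 V, so the device is actually in triode.
In triode I_D = k_n[V_ov V_DS − ½ V_DS²] and I_D = (V_DD − V_DS)/R_D. Equating: 40.6 V_DS² − 42.38 V_DS + 3.39 = 0, giving V_DS = 0.0873 V (the root below V_ov).
I_D = (3.39 − 0.0873) / 133 = 0.0248 mA.

I_D = 0.0248 mA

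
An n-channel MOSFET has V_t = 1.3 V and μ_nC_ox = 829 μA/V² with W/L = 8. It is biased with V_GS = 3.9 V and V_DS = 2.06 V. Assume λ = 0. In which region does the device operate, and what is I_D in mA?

Triode; I_D = 21.4 mA

k_n = μ_nC_ox · (W/L) = 6.632 mA/V².
V_ov = V_GS − V_t = 3.9 − 1.3 = 2.6 V.
Since V_DS = 2.06 V < V_ov = 2.6 V, the device is in the triode region.
I_D = k_n [V_ov · V_DS − ½ V_DS²] = 6.632 × [2.6 × 2.06 − 0.5 × 2.06²] = 21.4 mA.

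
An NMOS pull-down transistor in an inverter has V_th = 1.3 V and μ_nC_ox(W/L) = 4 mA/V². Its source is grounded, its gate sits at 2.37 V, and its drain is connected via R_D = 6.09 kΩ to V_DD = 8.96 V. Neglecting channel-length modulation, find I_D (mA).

V_GS = V_G = 2.37 V, so V_ov = 2.37 − 1.3 = 1.07 V.
Assume saturation: I_D = ½ k_n V_ov² = 0.5 × 4 × 1.07² = 2.29 mA, giving V_DS = V_DD − I_D R_D = 8.96 − 2.29 × 6.09 = -4.98 V.
But -4.98 V < V_ov = 1.07 V, so the device is actually in triode.
In triode I_D = k_n[V_ov V_DS − ½ V_DS²] and I_D = (V_DD − V_DS)/R_D. Equating: 12.2 V_DS² − 27.07 V_DS + 8.96 = 0, giving V_DS = 0.405 V (the root below V_ov).
I_D = (8.96 − 0.405) / 6.09 = 1.4 mA.

I_D = 1.40 mA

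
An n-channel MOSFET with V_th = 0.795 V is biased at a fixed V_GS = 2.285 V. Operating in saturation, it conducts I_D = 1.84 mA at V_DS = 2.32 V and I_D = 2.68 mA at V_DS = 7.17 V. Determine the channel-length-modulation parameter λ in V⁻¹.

With V_GS fixed, I_D ∝ (1 + λ V_DS) in saturation, so I_D2/I_D1 = (1 + λ V_DS2)/(1 + λ V_DS1).
2.68/1.84 = 1.457 = (1 + 7.17 λ)/(1 + 2.32 λ).
Solving: λ (I_D1 V_DS2 − I_D2 V_DS1) = I_D2 − I_D1, so λ = (2.68 − 1.84) / (1.84 × 7.17 − 2.68 × 2.32) = 0.84 / 6.98 = 0.12 V⁻¹.

λ = 0.120 V⁻¹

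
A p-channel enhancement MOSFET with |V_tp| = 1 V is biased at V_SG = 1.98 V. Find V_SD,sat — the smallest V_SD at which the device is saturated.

V_SD,sat = 0.980 V

The boundary between triode and saturation is V_SD = V_SG − |V_tp| = V_ov.
V_ov = 1.98 − 1 = 0.98 V.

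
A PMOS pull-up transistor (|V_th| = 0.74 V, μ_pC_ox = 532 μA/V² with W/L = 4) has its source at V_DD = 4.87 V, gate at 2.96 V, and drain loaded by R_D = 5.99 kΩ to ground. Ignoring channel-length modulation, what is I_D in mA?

V_SG = V_DD − V_G = 4.87 − 2.96 = 1.91 V, so V_ov = 1.91 − 0.74 = 1.17 V.
k_p = μ_pC_ox · (W/L) = 2.128 mA/V².
Assume saturation: I_D = ½ k_p V_ov² = 0.5 × 2.128 × 1.17² = 1.46 mA, giving V_SD = V_DD − I_D R_D = 4.87 − 1.46 × 5.99 = -3.85 V.
But -3.85 V < V_ov = 1.17 V, so the device is actually in triode.
In triode I_D = k_p[V_ov V_SD − ½ V_SD²] and I_D = (V_DD − V_SD)/R_D. Equating: 6.37 V_SD² − 15.91 V_SD + 4.87 = 0, giving V_SD = 0.357 V (the root below V_ov).
I_D = (4.87 − 0.357) / 5.99 = 0.753 mA.

I_D = 0.753 mA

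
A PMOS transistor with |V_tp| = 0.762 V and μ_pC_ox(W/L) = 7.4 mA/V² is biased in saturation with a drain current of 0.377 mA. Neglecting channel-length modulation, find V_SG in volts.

V_SG = 1.08 V

In saturation I_D = ½ k_p (V_SG − |V_tp|)², so V_SG − |V_tp| = √(2 I_D / k_p) = √(2 × 0.377 / 7.4) = 0.319 V.
V_SG = 0.762 + 0.319 = 1.08 V.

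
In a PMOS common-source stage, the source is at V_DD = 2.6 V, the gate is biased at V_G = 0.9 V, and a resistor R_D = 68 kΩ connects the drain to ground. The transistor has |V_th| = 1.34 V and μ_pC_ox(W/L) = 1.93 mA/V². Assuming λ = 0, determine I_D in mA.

V_SG = V_DD − V_G = 2.6 − 0.9 = 1.7 V, so V_ov = 1.7 − 1.34 = 0.36 V.
Assume saturation: I_D = ½ k_p V_ov² = 0.5 × 1.93 × 0.36² = 0.125 mA, giving V_SD = V_DD − I_D R_D = 2.6 − 0.125 × 68 = -5.9 V.
But -5.9 V < V_ov = 0.36 V, so the device is actually in triode.
In triode I_D = k_p[V_ov V_SD − ½ V_SD²] and I_D = (V_DD − V_SD)/R_D. Equating: 65.6 V_SD² − 48.25 V_SD + 2.6 = 0, giving V_SD = 0.0586 V (the root below V_ov).
I_D = (2.6 − 0.0586) / 68 = 0.0374 mA.

I_D = 0.0374 mA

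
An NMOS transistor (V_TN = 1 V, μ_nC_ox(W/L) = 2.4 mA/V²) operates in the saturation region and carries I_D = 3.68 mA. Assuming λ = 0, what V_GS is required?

V_GS = 2.75 V

In saturation I_D = ½ k_n (V_GS − V_TN)², so V_GS − V_TN = √(2 I_D / k_n) = √(2 × 3.68 / 2.4) = 1.75 V.
V_GS = 1 + 1.75 = 2.75 V.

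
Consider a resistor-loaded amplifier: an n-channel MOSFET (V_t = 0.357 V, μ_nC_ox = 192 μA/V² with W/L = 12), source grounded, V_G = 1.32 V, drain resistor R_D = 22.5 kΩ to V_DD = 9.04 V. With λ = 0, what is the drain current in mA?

V_GS = V_G = 1.32 V, so V_ov = 1.32 − 0.357 = 0.963 V.
k_n = μ_nC_ox · (W/L) = 2.304 mA/V².
Assume saturation: I_D = ½ k_n V_ov² = 0.5 × 2.304 × 0.963² = 1.07 mA, giving V_DS = V_DD − I_D R_D = 9.04 − 1.07 × 22.5 = -15 V.
But -15 V < V_ov = 0.963 V, so the device is actually in triode.
In triode I_D = k_n[V_ov V_DS − ½ V_DS²] and I_D = (V_DD − V_DS)/R_D. Equating: 25.9 V_DS² − 50.92 V_DS + 9.04 = 0, giving V_DS = 0.197 V (the root below V_ov).
I_D = (9.04 − 0.197) / 22.5 = 0.393 mA.

I_D = 0.393 mA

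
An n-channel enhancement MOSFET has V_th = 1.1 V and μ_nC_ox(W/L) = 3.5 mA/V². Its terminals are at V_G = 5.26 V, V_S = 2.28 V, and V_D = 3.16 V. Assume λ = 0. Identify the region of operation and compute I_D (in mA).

Triode; I_D = 4.44 mA

V_GS = V_G − V_S = 5.26 − 2.28 = 2.98 V; V_DS = V_D − V_S = 3.16 − 2.28 = 0.88 V.
V_ov = V_GS − V_th = 2.98 − 1.1 = 1.88 V.
Since V_DS = 0.88 V < V_ov = 1.88 V, the device is in the triode region.
I_D = k_n [V_ov · V_DS − ½ V_DS²] = 3.5 × [1.88 × 0.88 − 0.5 × 0.88²] = 4.44 mA.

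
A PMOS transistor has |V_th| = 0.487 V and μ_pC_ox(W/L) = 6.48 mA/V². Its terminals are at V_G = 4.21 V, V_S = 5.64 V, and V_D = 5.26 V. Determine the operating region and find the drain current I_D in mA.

V_SG = V_S − V_G = 5.64 − 4.21 = 1.43 V; V_SD = V_S − V_D = 5.64 − 5.26 = 0.38 V.
V_ov = V_SG − |V_th| = 1.43 − 0.487 = 0.943 V.
Since V_SD = 0.38 V < V_ov = 0.943 V, the device is in the triode region.
I_D = k_p [V_ov · V_SD − ½ V_SD²] = 6.48 × [0.943 × 0.38 − 0.5 × 0.38²] = 1.85 mA.

Triode; I_D = 1.85 mA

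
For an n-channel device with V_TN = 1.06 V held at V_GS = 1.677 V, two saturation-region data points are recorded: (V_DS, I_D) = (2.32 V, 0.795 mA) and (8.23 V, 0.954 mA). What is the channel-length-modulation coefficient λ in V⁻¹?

λ = 0.0367 V⁻¹

With V_GS fixed, I_D ∝ (1 + λ V_DS) in saturation, so I_D2/I_D1 = (1 + λ V_DS2)/(1 + λ V_DS1).
0.954/0.795 = 1.2 = (1 + 8.23 λ)/(1 + 2.32 λ).
Solving: λ (I_D1 V_DS2 − I_D2 V_DS1) = I_D2 − I_D1, so λ = (0.954 − 0.795) / (0.795 × 8.23 − 0.954 × 2.32) = 0.159 / 4.33 = 0.0367 V⁻¹.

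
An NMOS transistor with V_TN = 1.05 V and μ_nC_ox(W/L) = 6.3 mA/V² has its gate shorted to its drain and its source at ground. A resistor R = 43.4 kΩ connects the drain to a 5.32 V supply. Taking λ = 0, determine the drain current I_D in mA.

With gate tied to drain, V_GS = V_DS ≥ V_GS − V_TN, so the device is in saturation.
KCL at the drain: ½ k_n (V_GS − V_TN)² = (V_DD − V_GS)/R.
Let x = V_GS − 1.05. Then 137 x² + x − 4.27 = 0, giving x = 0.173 V (positive root), so V_GS = 1.22 V.
I_D = (V_DD − V_GS)/R = (5.32 − 1.22) / 43.4 = 0.0944 mA.

I_D = 0.0944 mA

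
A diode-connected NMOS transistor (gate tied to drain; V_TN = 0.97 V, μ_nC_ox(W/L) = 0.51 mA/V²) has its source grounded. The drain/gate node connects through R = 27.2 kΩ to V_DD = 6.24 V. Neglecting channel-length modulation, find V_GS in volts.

V_GS = 1.77 V

With gate tied to drain, V_GS = V_DS ≥ V_GS − V_TN, so the device is in saturation.
KCL at the drain: ½ k_n (V_GS − V_TN)² = (V_DD − V_GS)/R.
Let x = V_GS − 0.97. Then 6.94 x² + x − 5.27 = 0, giving x = 0.803 V (positive root), so V_GS = 1.77 V.
I_D = (V_DD − V_GS)/R = (6.24 − 1.77) / 27.2 = 0.164 mA.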